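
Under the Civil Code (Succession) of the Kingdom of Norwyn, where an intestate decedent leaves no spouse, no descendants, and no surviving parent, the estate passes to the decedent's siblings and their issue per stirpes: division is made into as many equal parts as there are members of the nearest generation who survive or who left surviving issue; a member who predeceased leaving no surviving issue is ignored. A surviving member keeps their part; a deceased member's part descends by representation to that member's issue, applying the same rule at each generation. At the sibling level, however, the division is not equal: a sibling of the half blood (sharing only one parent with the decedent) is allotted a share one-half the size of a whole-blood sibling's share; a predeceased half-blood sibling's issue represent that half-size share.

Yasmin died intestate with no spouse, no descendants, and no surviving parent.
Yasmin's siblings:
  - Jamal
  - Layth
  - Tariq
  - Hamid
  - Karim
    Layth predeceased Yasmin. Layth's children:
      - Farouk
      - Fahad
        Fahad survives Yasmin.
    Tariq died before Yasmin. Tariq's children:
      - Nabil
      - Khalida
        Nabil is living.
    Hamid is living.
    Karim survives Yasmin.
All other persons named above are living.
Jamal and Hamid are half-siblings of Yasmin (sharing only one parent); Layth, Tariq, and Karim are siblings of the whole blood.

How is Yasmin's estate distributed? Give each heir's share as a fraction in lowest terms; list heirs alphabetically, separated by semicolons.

No spouse, descendants, or parent survives, so the estate passes to Yasmin's siblings per stirpes.
Half-blood siblings count for one-half the weight of whole-blood siblings at the initial division.
Dividing 1 in proportion to weights (total weight 4): Jamal (weight 1/2) → 1/8; Layth (weight 1) → 1/4; Tariq (weight 1) → 1/4; Hamid (weight 1/2) → 1/8; Karim (weight 1) → 1/4.
Jamal is living and takes 1/8.
Layth predeceased; the 1/4 allotted to Layth's branch passes to Layth's issue by representation.
The 1/4 is divided into 2 equal shares of 1/8 among Farouk, Fahad.
Farouk is living and takes 1/8.
Fahad is living and takes 1/8.
Tariq predeceased; the 1/4 allotted to Tariq's branch passes to Tariq's issue by representation.
The 1/4 is divided into 2 equal shares of 1/8 among Nabil, Khalida.
Nabil is living and takes 1/8.
Khalida is living and takes 1/8.
Hamid is living and takes 1/8.
Karim is living and takes 1/4.

Fahad 1/8; Farouk 1/8; Hamid 1/8; Jamal 1/8; Karim 1/4; Khalida 1/8; Nabil 1/8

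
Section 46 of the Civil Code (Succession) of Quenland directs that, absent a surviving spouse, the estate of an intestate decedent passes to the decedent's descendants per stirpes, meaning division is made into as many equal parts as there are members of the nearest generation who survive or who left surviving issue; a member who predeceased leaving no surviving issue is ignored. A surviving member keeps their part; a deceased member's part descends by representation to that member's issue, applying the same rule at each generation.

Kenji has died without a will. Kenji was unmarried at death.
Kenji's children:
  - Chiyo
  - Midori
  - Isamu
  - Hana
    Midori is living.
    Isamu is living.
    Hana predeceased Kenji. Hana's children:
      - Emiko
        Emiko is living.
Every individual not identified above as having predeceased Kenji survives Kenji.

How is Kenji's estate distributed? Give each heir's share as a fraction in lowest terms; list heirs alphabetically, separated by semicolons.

There is no surviving spouse, so the entire estate passes to Kenji's descendants per stirpes.
The estate is divided into 4 equal shares of 1/4 among Chiyo, Midori, Isamu, Hana.
Chiyo is living and takes 1/4.
Midori is living and takes 1/4.
Isamu is living and takes 1/4.
Hana predeceased; the 1/4 allotted to Hana's branch passes to Hana's issue by representation.
Emiko is the sole taker at this level and receives the full 1/4.

Chiyo 1/4; Emiko 1/4; Isamu 1/4; Midori 1/4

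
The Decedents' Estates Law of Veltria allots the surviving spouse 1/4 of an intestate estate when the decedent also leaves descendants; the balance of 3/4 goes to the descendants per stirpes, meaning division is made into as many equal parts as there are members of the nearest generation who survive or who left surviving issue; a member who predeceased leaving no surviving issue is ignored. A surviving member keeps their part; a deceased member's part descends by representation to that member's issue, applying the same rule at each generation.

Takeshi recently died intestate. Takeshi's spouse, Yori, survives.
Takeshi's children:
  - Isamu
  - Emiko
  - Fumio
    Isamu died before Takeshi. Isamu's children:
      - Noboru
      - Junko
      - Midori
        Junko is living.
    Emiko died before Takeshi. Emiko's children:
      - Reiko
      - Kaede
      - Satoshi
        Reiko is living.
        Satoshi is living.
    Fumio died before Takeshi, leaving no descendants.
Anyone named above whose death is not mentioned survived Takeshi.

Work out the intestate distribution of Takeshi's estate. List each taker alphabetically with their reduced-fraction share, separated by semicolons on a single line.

Yori, as surviving spouse, takes 1/4.
The remaining 3/4 passes to Takeshi's descendants per stirpes.
Fumio left no surviving issue, so that branch lapses and is disregarded.
The 3/4 is divided into 2 equal shares of 3/8 among Isamu, Emiko.
Isamu predeceased; the 3/8 allotted to Isamu's branch passes to Isamu's issue by representation.
The 3/8 is divided into 3 equal shares of 1/8 among Noboru, Junko, Midori.
Noboru is living and takes 1/8.
Junko is living and takes 1/8.
Midori is living and takes 1/8.
Emiko predeceased; the 3/8 allotted to Emiko's branch passes to Emiko's issue by representation.
The 3/8 is divided into 3 equal shares of 1/8 among Reiko, Kaede, Satoshi.
Reiko is living and takes 1/8.
Kaede is living and takes 1/8.
Satoshi is living and takes 1/8.

Junko 1/8; Kaede 1/8; Midori 1/8; Noboru 1/8; Reiko 1/8; Satoshi 1/8; Yori 1/4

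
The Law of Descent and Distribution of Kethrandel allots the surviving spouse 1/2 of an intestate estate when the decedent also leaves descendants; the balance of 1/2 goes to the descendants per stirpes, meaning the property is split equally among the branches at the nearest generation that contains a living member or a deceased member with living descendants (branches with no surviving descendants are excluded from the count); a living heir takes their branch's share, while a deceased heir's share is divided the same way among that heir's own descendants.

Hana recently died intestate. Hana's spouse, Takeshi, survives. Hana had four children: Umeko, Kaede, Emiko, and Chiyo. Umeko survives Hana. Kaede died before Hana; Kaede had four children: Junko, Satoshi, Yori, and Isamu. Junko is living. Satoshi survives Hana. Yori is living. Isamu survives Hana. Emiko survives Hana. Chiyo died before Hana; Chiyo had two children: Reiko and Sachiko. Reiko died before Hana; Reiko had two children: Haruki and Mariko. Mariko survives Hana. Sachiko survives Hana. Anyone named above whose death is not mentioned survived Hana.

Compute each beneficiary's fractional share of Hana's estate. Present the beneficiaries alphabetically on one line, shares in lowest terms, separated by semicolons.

Takeshi, as surviving spouse, takes 1/2.
The remaining 1/2 passes to Hana's descendants per stirpes.
The 1/2 is divided into 4 equal shares of 1/8 among Umeko, Kaede, Emiko, Chiyo.
Umeko is living and takes 1/8.
Kaede predeceased; the 1/8 allotted to Kaede's branch passes to Kaede's issue by representation.
The 1/8 is divided into 4 equal shares of 1/32 among Junko, Satoshi, Yori, Isamu.
Junko is living and takes 1/32.
Satoshi is living and takes 1/32.
Yori is living and takes 1/32.
Isamu is living and takes 1/32.
Emiko is living and takes 1/8.
Chiyo predeceased; the 1/8 allotted to Chiyo's branch passes to Chiyo's issue by representation.
The 1/8 is divided into 2 equal shares of 1/16 among Reiko, Sachiko.
Reiko predeceased; the 1/16 allotted to Reiko's branch passes to Reiko's issue by representation.
The 1/16 is divided into 2 equal shares of 1/32 among Haruki, Mariko.
Haruki is living and takes 1/32.
Mariko is living and takes 1/32.
Sachiko is living and takes 1/16.

Emiko 1/8; Haruki 1/32; Isamu 1/32; Junko 1/32; Mariko 1/32; Sachiko 1/16; Satoshi 1/32; Takeshi 1/2; Umeko 1/8; Yori 1/32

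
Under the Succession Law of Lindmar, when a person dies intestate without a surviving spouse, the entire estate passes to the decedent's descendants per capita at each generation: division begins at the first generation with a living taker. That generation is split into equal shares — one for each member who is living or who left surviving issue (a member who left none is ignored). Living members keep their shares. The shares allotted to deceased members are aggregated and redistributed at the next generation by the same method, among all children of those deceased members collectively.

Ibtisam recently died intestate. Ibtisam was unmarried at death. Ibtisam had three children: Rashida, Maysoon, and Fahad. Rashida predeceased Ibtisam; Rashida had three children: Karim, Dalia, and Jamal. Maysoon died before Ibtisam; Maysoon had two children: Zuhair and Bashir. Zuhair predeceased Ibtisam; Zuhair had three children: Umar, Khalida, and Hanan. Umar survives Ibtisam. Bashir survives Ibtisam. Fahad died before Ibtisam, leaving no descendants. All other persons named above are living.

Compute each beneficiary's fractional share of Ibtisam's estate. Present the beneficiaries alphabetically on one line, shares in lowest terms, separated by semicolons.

There is no surviving spouse, so the entire estate passes to Ibtisam's descendants per capita at each generation.
No one at generation 1 (Rashida, Maysoon) is living; moving to the next generation.
At generation 2 (Karim, Dalia, Jamal, Zuhair, Bashir) there are 5 shares of (1)/5 = 1/5 each.
Living: Karim, Dalia, Jamal, and Bashir — each takes 1/5.
Deceased: Zuhair. That 1/5 share is carried to generation 3.
At generation 3 (Umar, Khalida, Hanan) there are 3 shares of (1/5)/3 = 1/15 each.
Living: Umar, Khalida, and Hanan — each takes 1/15.

Bashir 1/5; Dalia 1/5; Hanan 1/15; Jamal 1/5; Karim 1/5; Khalida 1/15; Umar 1/15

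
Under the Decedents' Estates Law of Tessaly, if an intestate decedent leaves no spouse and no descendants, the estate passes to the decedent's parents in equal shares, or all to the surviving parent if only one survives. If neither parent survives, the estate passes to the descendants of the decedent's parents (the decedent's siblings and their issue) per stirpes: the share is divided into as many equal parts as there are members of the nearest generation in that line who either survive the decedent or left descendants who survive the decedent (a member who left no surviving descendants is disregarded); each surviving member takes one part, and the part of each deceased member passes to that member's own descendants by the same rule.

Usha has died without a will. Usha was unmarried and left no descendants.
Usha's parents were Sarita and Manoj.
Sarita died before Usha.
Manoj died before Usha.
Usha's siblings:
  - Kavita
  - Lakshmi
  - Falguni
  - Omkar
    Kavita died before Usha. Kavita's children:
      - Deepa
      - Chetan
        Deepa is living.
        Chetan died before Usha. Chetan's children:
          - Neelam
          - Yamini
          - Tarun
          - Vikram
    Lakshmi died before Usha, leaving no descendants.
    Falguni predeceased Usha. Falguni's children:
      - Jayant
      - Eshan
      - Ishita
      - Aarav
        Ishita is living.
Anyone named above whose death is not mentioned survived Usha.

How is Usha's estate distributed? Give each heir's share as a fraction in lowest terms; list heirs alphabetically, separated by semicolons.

Aarav 1/12; Deepa 1/6; Eshan 1/12; Ishita 1/12; Jayant 1/12; Neelam 1/24; Omkar 1/3; Tarun 1/24; Vikram 1/24; Yamini 1/24

Neither parent survives and there are no descendants, so the estate passes to Usha's siblings and their issue per stirpes.
Lakshmi left no surviving issue, so that branch lapses and is disregarded.
The estate is divided into 3 equal shares of 1/3 among Kavita, Falguni, Omkar.
Kavita predeceased; the 1/3 allotted to Kavita's branch passes to Kavita's issue by representation.
The 1/3 is divided into 2 equal shares of 1/6 among Deepa, Chetan.
Deepa is living and takes 1/6.
Chetan predeceased; the 1/6 allotted to Chetan's branch passes to Chetan's issue by representation.
The 1/6 is divided into 4 equal shares of 1/24 among Neelam, Yamini, Tarun, Vikram.
Neelam is living and takes 1/24.
Yamini is living and takes 1/24.
Tarun is living and takes 1/24.
Vikram is living and takes 1/24.
Falguni predeceased; the 1/3 allotted to Falguni's branch passes to Falguni's issue by representation.
The 1/3 is divided into 4 equal shares of 1/12 among Jayant, Eshan, Ishita, Aarav.
Jayant is living and takes 1/12.
Eshan is living and takes 1/12.
Ishita is living and takes 1/12.
Aarav is living and takes 1/12.
Omkar is living and takes 1/3.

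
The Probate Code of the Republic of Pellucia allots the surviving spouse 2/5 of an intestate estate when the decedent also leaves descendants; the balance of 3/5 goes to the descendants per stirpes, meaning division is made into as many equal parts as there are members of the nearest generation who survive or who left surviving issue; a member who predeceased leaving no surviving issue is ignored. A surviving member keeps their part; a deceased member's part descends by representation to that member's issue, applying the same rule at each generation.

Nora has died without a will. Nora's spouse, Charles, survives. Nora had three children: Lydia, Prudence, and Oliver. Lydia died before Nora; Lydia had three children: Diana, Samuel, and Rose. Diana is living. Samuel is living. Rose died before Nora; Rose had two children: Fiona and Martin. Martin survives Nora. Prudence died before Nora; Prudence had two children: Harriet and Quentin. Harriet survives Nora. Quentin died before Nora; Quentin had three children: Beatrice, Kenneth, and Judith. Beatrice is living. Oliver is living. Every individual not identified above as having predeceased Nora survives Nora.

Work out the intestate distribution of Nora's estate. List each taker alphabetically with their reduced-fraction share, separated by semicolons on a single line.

Beatrice 1/30; Charles 2/5; Diana 1/15; Fiona 1/30; Harriet 1/10; Judith 1/30; Kenneth 1/30; Martin 1/30; Oliver 1/5; Samuel 1/15

Charles, as surviving spouse, takes 2/5.
The remaining 3/5 passes to Nora's descendants per stirpes.
The 3/5 is divided into 3 equal shares of 1/5 among Lydia, Prudence, Oliver.
Lydia predeceased; the 1/5 allotted to Lydia's branch passes to Lydia's issue by representation.
The 1/5 is divided into 3 equal shares of 1/15 among Diana, Samuel, Rose.
Diana is living and takes 1/15.
Samuel is living and takes 1/15.
Rose predeceased; the 1/15 allotted to Rose's branch passes to Rose's issue by representation.
The 1/15 is divided into 2 equal shares of 1/30 among Fiona, Martin.
Fiona is living and takes 1/30.
Martin is living and takes 1/30.
Prudence predeceased; the 1/5 allotted to Prudence's branch passes to Prudence's issue by representation.
The 1/5 is divided into 2 equal shares of 1/10 among Harriet, Quentin.
Harriet is living and takes 1/10.
Quentin predeceased; the 1/10 allotted to Quentin's branch passes to Quentin's issue by representation.
The 1/10 is divided into 3 equal shares of 1/30 among Beatrice, Kenneth, Judith.
Beatrice is living and takes 1/30.
Kenneth is living and takes 1/30.
Judith is living and takes 1/30.
Oliver is living and takes 1/5.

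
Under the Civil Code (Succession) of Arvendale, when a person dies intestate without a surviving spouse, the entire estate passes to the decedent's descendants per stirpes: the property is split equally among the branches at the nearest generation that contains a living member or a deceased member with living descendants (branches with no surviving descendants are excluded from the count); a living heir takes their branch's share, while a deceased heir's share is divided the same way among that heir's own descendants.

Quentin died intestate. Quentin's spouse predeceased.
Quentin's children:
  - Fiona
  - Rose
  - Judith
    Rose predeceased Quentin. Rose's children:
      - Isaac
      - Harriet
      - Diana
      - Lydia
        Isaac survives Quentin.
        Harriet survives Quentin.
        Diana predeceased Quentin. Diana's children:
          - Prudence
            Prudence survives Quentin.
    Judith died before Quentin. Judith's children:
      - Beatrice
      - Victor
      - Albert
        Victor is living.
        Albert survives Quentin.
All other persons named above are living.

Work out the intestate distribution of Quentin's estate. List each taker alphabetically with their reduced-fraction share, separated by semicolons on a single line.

Albert 1/9; Beatrice 1/9; Fiona 1/3; Harriet 1/12; Isaac 1/12; Lydia 1/12; Prudence 1/12; Victor 1/9

There is no surviving spouse, so the entire estate passes to Quentin's descendants per stirpes.
The estate is divided into 3 equal shares of 1/3 among Fiona, Rose, Judith.
Fiona is living and takes 1/3.
Rose predeceased; the 1/3 allotted to Rose's branch passes to Rose's issue by representation.
The 1/3 is divided into 4 equal shares of 1/12 among Isaac, Harriet, Diana, Lydia.
Isaac is living and takes 1/12.
Harriet is living and takes 1/12.
Diana predeceased; the 1/12 allotted to Diana's branch passes to Diana's issue by representation.
Prudence is the sole taker at this level and receives the full 1/12.
Lydia is living and takes 1/12.
Judith predeceased; the 1/3 allotted to Judith's branch passes to Judith's issue by representation.
The 1/3 is divided into 3 equal shares of 1/9 among Beatrice, Victor, Albert.
Beatrice is living and takes 1/9.
Victor is living and takes 1/9.
Albert is living and takes 1/9.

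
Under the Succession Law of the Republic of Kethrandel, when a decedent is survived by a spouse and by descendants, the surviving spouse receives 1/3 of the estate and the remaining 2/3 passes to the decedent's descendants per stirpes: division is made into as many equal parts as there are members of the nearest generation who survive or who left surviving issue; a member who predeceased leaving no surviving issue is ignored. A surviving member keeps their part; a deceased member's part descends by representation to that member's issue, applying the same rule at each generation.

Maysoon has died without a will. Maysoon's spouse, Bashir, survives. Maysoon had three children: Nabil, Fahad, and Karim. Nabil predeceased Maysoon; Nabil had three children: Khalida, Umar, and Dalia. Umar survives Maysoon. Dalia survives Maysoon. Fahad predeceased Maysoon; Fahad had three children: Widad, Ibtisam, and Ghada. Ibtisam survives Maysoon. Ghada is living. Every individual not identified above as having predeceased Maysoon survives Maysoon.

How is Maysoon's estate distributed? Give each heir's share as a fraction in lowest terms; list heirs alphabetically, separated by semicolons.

Bashir, as surviving spouse, takes 1/3.
The remaining 2/3 passes to Maysoon's descendants per stirpes.
The 2/3 is divided into 3 equal shares of 2/9 among Nabil, Fahad, Karim.
Nabil predeceased; the 2/9 allotted to Nabil's branch passes to Nabil's issue by representation.
The 2/9 is divided into 3 equal shares of 2/27 among Khalida, Umar, Dalia.
Khalida is living and takes 2/27.
Umar is living and takes 2/27.
Dalia is living and takes 2/27.
Fahad predeceased; the 2/9 allotted to Fahad's branch passes to Fahad's issue by representation.
The 2/9 is divided into 3 equal shares of 2/27 among Widad, Ibtisam, Ghada.
Widad is living and takes 2/27.
Ibtisam is living and takes 2/27.
Ghada is living and takes 2/27.
Karim is living and takes 2/9.

Bashir 1/3; Dalia 2/27; Ghada 2/27; Ibtisam 2/27; Karim 2/9; Khalida 2/27; Umar 2/27; Widad 2/27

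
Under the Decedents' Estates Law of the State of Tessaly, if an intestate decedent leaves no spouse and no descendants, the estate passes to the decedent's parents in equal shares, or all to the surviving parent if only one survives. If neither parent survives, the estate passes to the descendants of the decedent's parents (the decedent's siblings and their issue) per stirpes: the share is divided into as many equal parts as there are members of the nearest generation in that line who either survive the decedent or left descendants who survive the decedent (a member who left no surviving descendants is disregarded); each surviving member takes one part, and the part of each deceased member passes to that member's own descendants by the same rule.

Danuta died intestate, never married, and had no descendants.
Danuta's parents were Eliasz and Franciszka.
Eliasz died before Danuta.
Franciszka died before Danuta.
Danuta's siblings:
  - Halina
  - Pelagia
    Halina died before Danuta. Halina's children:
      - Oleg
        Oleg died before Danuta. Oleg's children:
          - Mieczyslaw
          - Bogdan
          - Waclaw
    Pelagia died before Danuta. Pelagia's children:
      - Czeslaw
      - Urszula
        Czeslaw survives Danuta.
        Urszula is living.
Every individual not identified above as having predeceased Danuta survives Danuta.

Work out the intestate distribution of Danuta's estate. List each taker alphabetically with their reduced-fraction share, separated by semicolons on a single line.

Neither parent survives and there are no descendants, so the estate passes to Danuta's siblings and their issue per stirpes.
The estate is divided into 2 equal shares of 1/2 among Halina, Pelagia.
Halina predeceased; the 1/2 allotted to Halina's branch passes to Halina's issue by representation.
Oleg's line is the sole branch at this level, so the full 1/2 passes to Oleg's issue by representation.
The 1/2 is divided into 3 equal shares of 1/6 among Mieczyslaw, Bogdan, Waclaw.
Mieczyslaw is living and takes 1/6.
Bogdan is living and takes 1/6.
Waclaw is living and takes 1/6.
Pelagia predeceased; the 1/2 allotted to Pelagia's branch passes to Pelagia's issue by representation.
The 1/2 is divided into 2 equal shares of 1/4 among Czeslaw, Urszula.
Czeslaw is living and takes 1/4.
Urszula is living and takes 1/4.

Bogdan 1/6; Czeslaw 1/4; Mieczyslaw 1/6; Urszula 1/4; Waclaw 1/6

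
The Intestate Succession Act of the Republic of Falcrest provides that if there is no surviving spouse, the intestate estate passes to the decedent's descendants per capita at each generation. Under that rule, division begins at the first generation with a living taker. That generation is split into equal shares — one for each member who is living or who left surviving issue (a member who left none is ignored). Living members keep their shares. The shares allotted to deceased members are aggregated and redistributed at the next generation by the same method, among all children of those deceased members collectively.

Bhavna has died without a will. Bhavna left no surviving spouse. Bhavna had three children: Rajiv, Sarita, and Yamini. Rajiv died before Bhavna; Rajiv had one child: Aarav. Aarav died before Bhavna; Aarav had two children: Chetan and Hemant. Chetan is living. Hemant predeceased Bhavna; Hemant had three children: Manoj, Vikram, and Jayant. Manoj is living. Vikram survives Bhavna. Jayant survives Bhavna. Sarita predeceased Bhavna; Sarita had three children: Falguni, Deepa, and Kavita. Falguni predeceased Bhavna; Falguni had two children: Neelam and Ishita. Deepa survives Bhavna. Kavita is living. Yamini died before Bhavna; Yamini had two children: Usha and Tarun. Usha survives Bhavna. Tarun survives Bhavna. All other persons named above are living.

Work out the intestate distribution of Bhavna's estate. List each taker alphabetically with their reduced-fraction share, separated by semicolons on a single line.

There is no surviving spouse, so the entire estate passes to Bhavna's descendants per capita at each generation.
No one at generation 1 (Rajiv, Sarita, Yamini) is living; moving to the next generation.
At generation 2 (Aarav, Falguni, Deepa, Kavita, Usha, Tarun) there are 6 shares of (1)/6 = 1/6 each.
Living: Deepa, Kavita, Usha, and Tarun — each takes 1/6.
Deceased: Aarav and Falguni. Their combined 1/3 is pooled and carried to generation 3.
At generation 3 (Chetan, Hemant, Neelam, Ishita) there are 4 shares of (1/3)/4 = 1/12 each.
Living: Chetan, Neelam, and Ishita — each takes 1/12.
Deceased: Hemant. That 1/12 share is carried to generation 4.
At generation 4 (Manoj, Vikram, Jayant) there are 3 shares of (1/12)/3 = 1/36 each.
Living: Manoj, Vikram, and Jayant — each takes 1/36.

Chetan 1/12; Deepa 1/6; Ishita 1/12; Jayant 1/36; Kavita 1/6; Manoj 1/36; Neelam 1/12; Tarun 1/6; Usha 1/6; Vikram 1/36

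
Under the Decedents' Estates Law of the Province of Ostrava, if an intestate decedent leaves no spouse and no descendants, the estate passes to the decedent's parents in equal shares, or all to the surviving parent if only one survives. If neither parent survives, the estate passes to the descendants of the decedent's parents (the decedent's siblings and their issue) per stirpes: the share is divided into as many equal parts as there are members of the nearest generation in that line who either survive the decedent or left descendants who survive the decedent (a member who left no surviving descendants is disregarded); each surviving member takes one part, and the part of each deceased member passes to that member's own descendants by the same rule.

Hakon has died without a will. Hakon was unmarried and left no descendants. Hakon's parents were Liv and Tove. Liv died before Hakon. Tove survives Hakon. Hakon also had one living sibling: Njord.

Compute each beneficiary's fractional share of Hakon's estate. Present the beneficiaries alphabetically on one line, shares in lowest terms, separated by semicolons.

Only one parent, Tove, survives, so Tove takes the entire estate. The siblings take nothing because a surviving parent has priority.

Tove 1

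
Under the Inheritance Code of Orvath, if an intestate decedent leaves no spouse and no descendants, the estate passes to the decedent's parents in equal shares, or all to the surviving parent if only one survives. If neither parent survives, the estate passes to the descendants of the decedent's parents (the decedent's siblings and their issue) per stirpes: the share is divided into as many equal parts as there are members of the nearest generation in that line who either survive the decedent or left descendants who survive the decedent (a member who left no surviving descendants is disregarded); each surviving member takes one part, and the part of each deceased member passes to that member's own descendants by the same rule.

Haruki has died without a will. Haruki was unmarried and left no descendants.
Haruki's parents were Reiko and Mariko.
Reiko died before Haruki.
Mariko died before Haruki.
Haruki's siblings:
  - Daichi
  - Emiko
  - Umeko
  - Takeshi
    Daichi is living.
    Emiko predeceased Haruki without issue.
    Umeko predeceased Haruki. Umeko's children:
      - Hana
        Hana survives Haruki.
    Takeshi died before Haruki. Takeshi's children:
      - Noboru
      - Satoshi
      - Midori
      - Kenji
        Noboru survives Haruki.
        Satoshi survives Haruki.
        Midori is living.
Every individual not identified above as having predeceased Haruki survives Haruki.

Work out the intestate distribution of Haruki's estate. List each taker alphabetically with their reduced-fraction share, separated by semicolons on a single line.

Neither parent survives and there are no descendants, so the estate passes to Haruki's siblings and their issue per stirpes.
Emiko left no surviving issue, so that branch lapses and is disregarded.
The estate is divided into 3 equal shares of 1/3 among Daichi, Umeko, Takeshi.
Daichi is living and takes 1/3.
Umeko predeceased; the 1/3 allotted to Umeko's branch passes to Umeko's issue by representation.
Hana is the sole taker at this level and receives the full 1/3.
Takeshi predeceased; the 1/3 allotted to Takeshi's branch passes to Takeshi's issue by representation.
The 1/3 is divided into 4 equal shares of 1/12 among Noboru, Satoshi, Midori, Kenji.
Noboru is living and takes 1/12.
Satoshi is living and takes 1/12.
Midori is living and takes 1/12.
Kenji is living and takes 1/12.

Daichi 1/3; Hana 1/3; Kenji 1/12; Midori 1/12; Noboru 1/12; Satoshi 1/12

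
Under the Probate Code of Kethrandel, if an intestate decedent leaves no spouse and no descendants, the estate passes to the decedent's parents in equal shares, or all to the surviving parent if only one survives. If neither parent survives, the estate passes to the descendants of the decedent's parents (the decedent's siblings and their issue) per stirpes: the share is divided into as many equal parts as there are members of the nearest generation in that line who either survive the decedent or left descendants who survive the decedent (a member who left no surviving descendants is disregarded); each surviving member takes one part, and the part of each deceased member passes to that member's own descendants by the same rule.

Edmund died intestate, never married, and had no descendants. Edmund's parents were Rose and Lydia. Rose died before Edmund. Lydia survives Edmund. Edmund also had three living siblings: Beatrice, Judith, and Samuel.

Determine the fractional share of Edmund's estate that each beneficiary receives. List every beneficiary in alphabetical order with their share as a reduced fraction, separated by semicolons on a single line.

Only one parent, Lydia, survives, so Lydia takes the entire estate. The siblings take nothing because a surviving parent has priority.

Lydia 1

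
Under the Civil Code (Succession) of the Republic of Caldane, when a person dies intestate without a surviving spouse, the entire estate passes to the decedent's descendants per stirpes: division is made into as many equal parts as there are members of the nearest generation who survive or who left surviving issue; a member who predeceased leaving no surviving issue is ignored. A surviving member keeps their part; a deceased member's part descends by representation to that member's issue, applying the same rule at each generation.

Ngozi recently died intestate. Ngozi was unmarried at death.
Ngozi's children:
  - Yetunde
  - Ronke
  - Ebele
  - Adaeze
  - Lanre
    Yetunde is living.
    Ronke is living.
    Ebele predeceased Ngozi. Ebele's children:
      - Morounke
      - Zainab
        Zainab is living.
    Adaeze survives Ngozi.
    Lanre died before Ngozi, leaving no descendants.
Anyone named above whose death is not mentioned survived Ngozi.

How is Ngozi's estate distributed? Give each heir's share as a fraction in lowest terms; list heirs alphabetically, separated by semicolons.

There is no surviving spouse, so the entire estate passes to Ngozi's descendants per stirpes.
Lanre left no surviving issue, so that branch lapses and is disregarded.
The estate is divided into 4 equal shares of 1/4 among Yetunde, Ronke, Ebele, Adaeze.
Yetunde is living and takes 1/4.
Ronke is living and takes 1/4.
Ebele predeceased; the 1/4 allotted to Ebele's branch passes to Ebele's issue by representation.
The 1/4 is divided into 2 equal shares of 1/8 among Morounke, Zainab.
Morounke is living and takes 1/8.
Zainab is living and takes 1/8.
Adaeze is living and takes 1/4.

Adaeze 1/4; Morounke 1/8; Ronke 1/4; Yetunde 1/4; Zainab 1/8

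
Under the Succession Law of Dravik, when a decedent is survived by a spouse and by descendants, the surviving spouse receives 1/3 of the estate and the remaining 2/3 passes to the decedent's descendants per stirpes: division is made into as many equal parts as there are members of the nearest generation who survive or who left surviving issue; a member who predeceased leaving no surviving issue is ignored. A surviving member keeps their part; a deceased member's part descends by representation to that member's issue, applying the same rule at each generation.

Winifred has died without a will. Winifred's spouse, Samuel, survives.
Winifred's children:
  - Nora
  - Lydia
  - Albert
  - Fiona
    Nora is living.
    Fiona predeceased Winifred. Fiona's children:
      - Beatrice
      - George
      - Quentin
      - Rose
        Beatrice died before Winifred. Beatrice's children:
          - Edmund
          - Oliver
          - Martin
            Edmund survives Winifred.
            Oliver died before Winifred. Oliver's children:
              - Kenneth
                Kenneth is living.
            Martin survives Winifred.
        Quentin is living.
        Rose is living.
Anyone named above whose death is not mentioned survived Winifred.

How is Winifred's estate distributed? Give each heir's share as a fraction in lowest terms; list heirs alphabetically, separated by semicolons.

Albert 1/6; Edmund 1/72; George 1/24; Kenneth 1/72; Lydia 1/6; Martin 1/72; Nora 1/6; Quentin 1/24; Rose 1/24; Samuel 1/3

Samuel, as surviving spouse, takes 1/3.
The remaining 2/3 passes to Winifred's descendants per stirpes.
The 2/3 is divided into 4 equal shares of 1/6 among Nora, Lydia, Albert, Fiona.
Nora is living and takes 1/6.
Lydia is living and takes 1/6.
Albert is living and takes 1/6.
Fiona predeceased; the 1/6 allotted to Fiona's branch passes to Fiona's issue by representation.
The 1/6 is divided into 4 equal shares of 1/24 among Beatrice, George, Quentin, Rose.
Beatrice predeceased; the 1/24 allotted to Beatrice's branch passes to Beatrice's issue by representation.
The 1/24 is divided into 3 equal shares of 1/72 among Edmund, Oliver, Martin.
Edmund is living and takes 1/72.
Oliver predeceased; the 1/72 allotted to Oliver's branch passes to Oliver's issue by representation.
Kenneth is the sole taker at this level and receives the full 1/72.
Martin is living and takes 1/72.
George is living and takes 1/24.
Quentin is living and takes 1/24.
Rose is living and takes 1/24.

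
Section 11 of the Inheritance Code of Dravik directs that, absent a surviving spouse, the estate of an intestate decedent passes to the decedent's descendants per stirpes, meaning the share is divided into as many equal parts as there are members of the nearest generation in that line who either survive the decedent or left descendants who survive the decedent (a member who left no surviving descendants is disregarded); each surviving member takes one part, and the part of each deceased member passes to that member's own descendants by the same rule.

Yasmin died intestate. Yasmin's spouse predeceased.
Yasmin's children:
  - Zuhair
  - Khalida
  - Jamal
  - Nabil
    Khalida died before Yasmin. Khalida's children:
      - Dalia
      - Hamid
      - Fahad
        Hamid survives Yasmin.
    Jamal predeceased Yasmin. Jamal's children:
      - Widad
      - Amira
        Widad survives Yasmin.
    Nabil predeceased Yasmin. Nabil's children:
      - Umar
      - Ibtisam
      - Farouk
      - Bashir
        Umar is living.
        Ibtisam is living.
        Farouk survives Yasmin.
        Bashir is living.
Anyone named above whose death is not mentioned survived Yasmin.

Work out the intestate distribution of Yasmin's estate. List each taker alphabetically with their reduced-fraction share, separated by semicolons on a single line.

There is no surviving spouse, so the entire estate passes to Yasmin's descendants per stirpes.
The estate is divided into 4 equal shares of 1/4 among Zuhair, Khalida, Jamal, Nabil.
Zuhair is living and takes 1/4.
Khalida predeceased; the 1/4 allotted to Khalida's branch passes to Khalida's issue by representation.
The 1/4 is divided into 3 equal shares of 1/12 among Dalia, Hamid, Fahad.
Dalia is living and takes 1/12.
Hamid is living and takes 1/12.
Fahad is living and takes 1/12.
Jamal predeceased; the 1/4 allotted to Jamal's branch passes to Jamal's issue by representation.
The 1/4 is divided into 2 equal shares of 1/8 among Widad, Amira.
Widad is living and takes 1/8.
Amira is living and takes 1/8.
Nabil predeceased; the 1/4 allotted to Nabil's branch passes to Nabil's issue by representation.
The 1/4 is divided into 4 equal shares of 1/16 among Umar, Ibtisam, Farouk, Bashir.
Umar is living and takes 1/16.
Ibtisam is living and takes 1/16.
Farouk is living and takes 1/16.
Bashir is living and takes 1/16.

Amira 1/8; Bashir 1/16; Dalia 1/12; Fahad 1/12; Farouk 1/16; Hamid 1/12; Ibtisam 1/16; Umar 1/16; Widad 1/8; Zuhair 1/4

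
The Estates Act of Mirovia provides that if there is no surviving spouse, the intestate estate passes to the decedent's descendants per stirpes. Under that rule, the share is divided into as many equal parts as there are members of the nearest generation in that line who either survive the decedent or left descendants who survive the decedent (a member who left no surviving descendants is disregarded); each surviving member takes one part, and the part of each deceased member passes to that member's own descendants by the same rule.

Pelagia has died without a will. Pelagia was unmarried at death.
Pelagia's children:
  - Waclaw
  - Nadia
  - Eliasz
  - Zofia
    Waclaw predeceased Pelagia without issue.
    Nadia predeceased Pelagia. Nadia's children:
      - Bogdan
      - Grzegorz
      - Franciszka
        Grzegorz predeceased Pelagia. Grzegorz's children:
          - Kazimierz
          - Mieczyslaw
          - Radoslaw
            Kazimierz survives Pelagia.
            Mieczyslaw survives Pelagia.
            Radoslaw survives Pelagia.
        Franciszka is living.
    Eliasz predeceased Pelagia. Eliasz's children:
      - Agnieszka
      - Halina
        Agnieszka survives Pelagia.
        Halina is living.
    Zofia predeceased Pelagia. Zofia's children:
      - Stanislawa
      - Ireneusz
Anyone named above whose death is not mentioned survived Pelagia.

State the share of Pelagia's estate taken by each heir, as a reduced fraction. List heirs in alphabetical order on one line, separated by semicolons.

Agnieszka 1/6; Bogdan 1/9; Franciszka 1/9; Halina 1/6; Ireneusz 1/6; Kazimierz 1/27; Mieczyslaw 1/27; Radoslaw 1/27; Stanislawa 1/6

There is no surviving spouse, so the entire estate passes to Pelagia's descendants per stirpes.
Waclaw left no surviving issue, so that branch lapses and is disregarded.
The estate is divided into 3 equal shares of 1/3 among Nadia, Eliasz, Zofia.
Nadia predeceased; the 1/3 allotted to Nadia's branch passes to Nadia's issue by representation.
The 1/3 is divided into 3 equal shares of 1/9 among Bogdan, Grzegorz, Franciszka.
Bogdan is living and takes 1/9.
Grzegorz predeceased; the 1/9 allotted to Grzegorz's branch passes to Grzegorz's issue by representation.
The 1/9 is divided into 3 equal shares of 1/27 among Kazimierz, Mieczyslaw, Radoslaw.
Kazimierz is living and takes 1/27.
Mieczyslaw is living and takes 1/27.
Radoslaw is living and takes 1/27.
Franciszka is living and takes 1/9.
Eliasz predeceased; the 1/3 allotted to Eliasz's branch passes to Eliasz's issue by representation.
The 1/3 is divided into 2 equal shares of 1/6 among Agnieszka, Halina.
Agnieszka is living and takes 1/6.
Halina is living and takes 1/6.
Zofia predeceased; the 1/3 allotted to Zofia's branch passes to Zofia's issue by representation.
The 1/3 is divided into 2 equal shares of 1/6 among Stanislawa, Ireneusz.
Stanislawa is living and takes 1/6.
Ireneusz is living and takes 1/6.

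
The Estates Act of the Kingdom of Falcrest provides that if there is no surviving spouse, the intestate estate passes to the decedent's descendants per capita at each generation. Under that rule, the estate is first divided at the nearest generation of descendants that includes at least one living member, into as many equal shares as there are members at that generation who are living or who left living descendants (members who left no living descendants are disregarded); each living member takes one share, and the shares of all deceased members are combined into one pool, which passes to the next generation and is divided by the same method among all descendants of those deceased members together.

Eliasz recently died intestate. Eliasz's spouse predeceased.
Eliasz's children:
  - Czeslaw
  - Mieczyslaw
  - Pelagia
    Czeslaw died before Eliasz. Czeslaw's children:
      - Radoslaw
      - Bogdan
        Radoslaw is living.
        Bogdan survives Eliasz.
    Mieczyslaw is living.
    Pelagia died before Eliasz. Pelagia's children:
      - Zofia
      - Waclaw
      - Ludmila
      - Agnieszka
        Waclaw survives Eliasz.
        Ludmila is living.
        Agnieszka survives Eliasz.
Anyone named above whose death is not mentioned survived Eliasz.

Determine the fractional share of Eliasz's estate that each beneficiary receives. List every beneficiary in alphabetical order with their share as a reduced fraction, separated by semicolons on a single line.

There is no surviving spouse, so the entire estate passes to Eliasz's descendants per capita at each generation.
At generation 1 (Czeslaw, Mieczyslaw, Pelagia) there are 3 shares of (1)/3 = 1/3 each.
Living: Mieczyslaw — each takes 1/3.
Deceased: Czeslaw and Pelagia. Their combined 2/3 is pooled and carried to generation 2.
At generation 2 (Radoslaw, Bogdan, Zofia, Waclaw, Ludmila, Agnieszka) there are 6 shares of (2/3)/6 = 1/9 each.
Living: Radoslaw, Bogdan, Zofia, Waclaw, Ludmila, and Agnieszka — each takes 1/9.

Agnieszka 1/9; Bogdan 1/9; Ludmila 1/9; Mieczyslaw 1/3; Radoslaw 1/9; Waclaw 1/9; Zofia 1/9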